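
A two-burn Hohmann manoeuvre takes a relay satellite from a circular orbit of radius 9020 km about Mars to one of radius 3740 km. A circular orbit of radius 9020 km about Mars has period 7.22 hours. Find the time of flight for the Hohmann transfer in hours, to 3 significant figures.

From Kepler's third law T² = 4π²r³/μ at r = 9020 km, T = 7.22 hours = 7.22 × 3600 s = 25992 s: μ = 4π²r³/T² = 42884.5 km³/s².
Transfer-ellipse semi-major axis a_t = (r₁ + r₂)/2 = (9020 + 3740)/2 = 6380 km.
Transfer time t = π√(a_t³/μ) = π√((6380)³ / 42884.5) = 7731 s.
Converting: 7731 s ÷ 3600 s/hour = 2.15 hours.

t = 2.15 hours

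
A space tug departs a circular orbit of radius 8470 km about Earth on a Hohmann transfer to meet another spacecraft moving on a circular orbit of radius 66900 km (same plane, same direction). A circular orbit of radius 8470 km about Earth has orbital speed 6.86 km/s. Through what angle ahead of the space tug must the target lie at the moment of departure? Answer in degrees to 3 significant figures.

φ = 104°

From the circular-orbit relation v² = μ/r at r = 8470 km: μ = v²r = (6.86)² × 8470 = 3.98595×10^5 km³/s².
Semi-major axis of the transfer orbit: a_t = (8470 + 66900)/2 = 37685 km.
Transfer time t = π√(a_t³/μ) = 36400 s.
The target's mean motion on its circular orbit is ω₂ = √(μ/r₂³) = 3.649×10^-5 rad/s.
Angle swept by the target during transfer: ω₂·t = 1.3282 rad = 76.10°.
Arrival is 180° from departure on the ellipse, so φ = 180° − 76.10° = 104°.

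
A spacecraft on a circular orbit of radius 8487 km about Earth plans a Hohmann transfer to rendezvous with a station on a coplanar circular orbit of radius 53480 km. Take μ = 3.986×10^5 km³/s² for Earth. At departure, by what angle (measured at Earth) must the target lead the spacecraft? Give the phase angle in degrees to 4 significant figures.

Semi-major axis of the transfer orbit: a_t = (8487 + 53480)/2 = 30983.5 km.
Transfer time t = π√(a_t³/μ) = 27138 s.
Target angular speed ω₂ = √(μ/r₂³) = 5.1048×10^-5 rad/s.
Angle swept by the target during transfer: ω₂·t = 1.3853 rad = 79.37°.
The spacecraft traverses 180° on the transfer ellipse, so the target must lead by 180° − 79.37° = 100.6°.

φ = 100.6°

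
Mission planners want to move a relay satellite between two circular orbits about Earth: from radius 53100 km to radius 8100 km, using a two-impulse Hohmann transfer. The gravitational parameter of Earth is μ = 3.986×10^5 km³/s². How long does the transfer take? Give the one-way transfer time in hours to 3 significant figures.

t = 7.40 hours

Transfer-ellipse semi-major axis a_t = (r₁ + r₂)/2 = (53100 + 8100)/2 = 30600 km.
Half the transfer-orbit period gives t = π√(a_t³/μ) = 26640 s.
Converting: 26640 s ÷ 3600 s/hour = 7.40 hours.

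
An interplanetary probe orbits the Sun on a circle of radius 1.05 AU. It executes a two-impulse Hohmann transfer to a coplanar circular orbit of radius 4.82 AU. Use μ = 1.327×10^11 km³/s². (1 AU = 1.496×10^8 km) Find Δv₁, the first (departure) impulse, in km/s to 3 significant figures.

Δv₁ = 8.18 km/s

In km: r₁ = 1.05 × 1.496×10^8 = 1.5708×10^8 km; r₂ = 4.82 × 1.496×10^8 = 7.21072×10^8 km.
Semi-major axis of the transfer orbit: a_t = (1.5708×10^8 + 7.21072×10^8)/2 = 4.39076×10^8 km.
On the circular orbit at r = 1.5708×10^8 km, v_c = √(μ/r) = 29.065 km/s.
Transfer-orbit speed at the same r (vis-viva, a = a_t): v_t = √[μ(2/r − 1/a_t)] = 37.247 km/s.
Δv₁ = |v_t − v_c| = |37.247 − 29.065| = 8.182 km/s.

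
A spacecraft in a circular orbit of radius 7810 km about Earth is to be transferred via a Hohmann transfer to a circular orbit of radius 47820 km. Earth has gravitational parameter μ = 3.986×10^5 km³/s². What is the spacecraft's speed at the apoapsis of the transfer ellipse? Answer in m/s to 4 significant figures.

Transfer-ellipse semi-major axis a_t = (r₁ + r₂)/2 = (7810 + 47820)/2 = 27815 km.
At apoapsis, r = 47820 km.
Vis-viva: v = √[μ(2/r − 1/a_t)] = √[3.986×10^5 × (2/47820 − 1/27815)] = 1.530 km/s.

v = 1530 m/s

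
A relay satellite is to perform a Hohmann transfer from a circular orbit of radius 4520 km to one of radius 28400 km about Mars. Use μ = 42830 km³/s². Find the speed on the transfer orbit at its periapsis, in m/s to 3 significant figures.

v = 4040 m/s

Transfer-ellipse semi-major axis a_t = (r₁ + r₂)/2 = (4520 + 28400)/2 = 16460 km.
At periapsis, r = 4520 km.
From the vis-viva equation, v = √[μ(2/r − 1/a_t)] = 4.043 km/s.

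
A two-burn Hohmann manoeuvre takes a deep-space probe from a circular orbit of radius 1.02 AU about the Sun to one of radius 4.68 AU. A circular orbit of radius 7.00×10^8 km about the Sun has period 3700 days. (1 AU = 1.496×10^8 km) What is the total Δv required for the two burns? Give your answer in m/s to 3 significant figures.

Δv = 13800 m/s

From Kepler's third law T² = 4π²r³/μ at r = 7.00×10^8 km, T = 3700 days = 3700 × 86400 s = 3.1968×10^8 s: μ = 4π²r³/T² = 1.32502×10^11 km³/s².
In km: r₁ = 1.02 × 1.496×10^8 = 1.52592×10^8 km; r₂ = 4.68 × 1.496×10^8 = 7.00128×10^8 km.
Transfer-ellipse semi-major axis a_t = (r₁ + r₂)/2 = (1.52592×10^8 + 7.00128×10^8)/2 = 4.2636×10^8 km.
At r₁ the circular-orbit speed is v₁ = √(μ/r₁) = 29.46766 km/s.
On the transfer ellipse at r₁, vis-viva equation gives v_p = √[μ(2/r₁ − 1/a_t)] = 37.76123 km/s.
First burn Δv₁ = |v_p − v₁| = 8.294 km/s.
Circular speed at r₂: v₂ = √(μ/r₂) = 13.757 km/s.
Transfer-orbit speed at r₂: v_a = √[μ(2/r₂ − 1/a_t)] = 8.2300 km/s.
Second burn Δv₂ = |v₂ − v_a| = 5.527 km/s.
Δv = Δv₁ + Δv₂ = 8.294 + 5.527 = 13.82 km/s.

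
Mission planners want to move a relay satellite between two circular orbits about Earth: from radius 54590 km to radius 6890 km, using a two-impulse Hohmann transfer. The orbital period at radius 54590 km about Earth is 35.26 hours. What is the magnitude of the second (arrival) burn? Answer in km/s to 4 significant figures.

Δv₂ = 2.530 km/s

From Kepler's third law T² = 4π²r³/μ at r = 54590 km, T = 35.26 hours = 35.26 × 3600 s = 1.26936×10^5 s: μ = 4π²r³/T² = 3.98593×10^5 km³/s².
Semi-major axis of the transfer orbit: a_t = (54590 + 6890)/2 = 30740 km.
Circular speed at r = 6890 km: v_c = √(μ/r) = 7.6060 km/s.
Vis-viva on the transfer ellipse at r = 6890 km gives v_t = √[μ(2/r − 1/a_t)] = 10.136 km/s.
Δv₂ = |v_t − v_c| = |10.136 − 7.6060| = 2.530 km/s.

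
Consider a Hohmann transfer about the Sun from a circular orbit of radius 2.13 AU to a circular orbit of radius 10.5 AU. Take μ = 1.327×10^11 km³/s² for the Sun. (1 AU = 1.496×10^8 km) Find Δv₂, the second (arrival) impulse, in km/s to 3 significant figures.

In km: r₁ = 2.13 × 1.496×10^8 = 3.18648×10^8 km; r₂ = 10.5 × 1.496×10^8 = 1.5708×10^9 km.
Transfer-ellipse semi-major axis a_t = (r₁ + r₂)/2 = (3.18648×10^8 + 1.5708×10^9)/2 = 9.44724×10^8 km.
Circular speed at r = 1.5708×10^9 km: v_c = √(μ/r) = 9.191 km/s.
Vis-viva on the transfer ellipse at r = 1.5708×10^9 km gives v_t = √[μ(2/r − 1/a_t)] = 5.338 km/s.
Δv₂ = |v_t − v_c| = |5.338 − 9.191| = 3.853 km/s.

Δv₂ = 3.85 km/s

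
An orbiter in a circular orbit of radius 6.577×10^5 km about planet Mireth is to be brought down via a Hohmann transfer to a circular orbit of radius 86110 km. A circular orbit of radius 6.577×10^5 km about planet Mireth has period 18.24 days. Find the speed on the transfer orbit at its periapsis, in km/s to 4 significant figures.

v = 9.637 km/s

From Kepler's third law T² = 4π²r³/μ at r = 6.577×10^5 km, T = 18.24 days = 18.24 × 86400 s = 1.575936×10^6 s: μ = 4π²r³/T² = 4.52237×10^6 km³/s².
Semi-major axis of the transfer orbit: a_t = (6.577×10^5 + 86110)/2 = 3.71905×10^5 km.
The periapsis of the transfer ellipse is at r = 86110 km.
Vis-viva: v = √[μ(2/r − 1/a_t)] = √[4.52237×10^6 × (2/86110 − 1/3.71905×10^5)] = 9.637 km/s.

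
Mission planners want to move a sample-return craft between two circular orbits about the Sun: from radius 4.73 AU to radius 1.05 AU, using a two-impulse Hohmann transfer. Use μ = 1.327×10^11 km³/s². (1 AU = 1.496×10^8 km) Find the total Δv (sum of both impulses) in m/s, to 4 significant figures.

In km: r₁ = 4.73 × 1.496×10^8 = 7.07608×10^8 km; r₂ = 1.05 × 1.496×10^8 = 1.5708×10^8 km.
Transfer-ellipse semi-major axis a_t = (r₁ + r₂)/2 = (7.07608×10^8 + 1.5708×10^8)/2 = 4.32344×10^8 km.
At r₁ the circular-orbit speed is v₁ = √(μ/r₁) = 13.694 km/s.
Transfer-orbit speed at r₁ (vis-viva): v_a = √[μ(2/r₁ − 1/a_t)] = 8.2544 km/s.
First burn Δv₁ = |v_a − v₁| = 5.440 km/s.
At r₂, v₂ = √(μ/r₂) = 29.065 km/s.
Transfer-orbit speed at r₂: v_p = √[μ(2/r₂ − 1/a_t)] = 37.184 km/s.
Second burn Δv₂ = |v₂ − v_p| = 8.119 km/s.
Δv = Δv₁ + Δv₂ = 5.440 + 8.119 = 13.56 km/s.

Δv = 13560 m/s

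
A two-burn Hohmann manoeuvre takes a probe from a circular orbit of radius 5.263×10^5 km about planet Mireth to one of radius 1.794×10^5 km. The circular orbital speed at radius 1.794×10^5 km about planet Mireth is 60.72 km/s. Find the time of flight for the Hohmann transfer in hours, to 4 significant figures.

From the circular-orbit relation v² = μ/r at r = 1.794×10^5 km: μ = v²r = (60.72)² × 1.794×10^5 = 6.61433×10^8 km³/s².
Transfer-ellipse semi-major axis a_t = (r₁ + r₂)/2 = (5.263×10^5 + 1.794×10^5)/2 = 3.5285×10^5 km.
By Kepler's third law the transfer-orbit period is T = 2π√(a_t³/μ), so t = T/2 = 25603 s.
Converting: 25603 s ÷ 3600 s/hour = 7.112 hours.

t = 7.112 hours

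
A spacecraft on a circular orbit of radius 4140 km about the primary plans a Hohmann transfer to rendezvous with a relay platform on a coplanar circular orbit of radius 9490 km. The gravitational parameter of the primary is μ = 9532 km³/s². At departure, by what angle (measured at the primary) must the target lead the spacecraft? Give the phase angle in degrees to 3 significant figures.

φ = 70.5°

Transfer-ellipse semi-major axis a_t = (r₁ + r₂)/2 = (4140 + 9490)/2 = 6815 km.
Transfer time t = π√(a_t³/μ) = 18103 s.
The target's mean motion on its circular orbit is ω₂ = √(μ/r₂³) = 1.0561×10^-4 rad/s.
Angle swept by the target during transfer: ω₂·t = 1.912 rad = 109.5°.
Arrival is 180° from departure on the ellipse, so φ = 180° − 109.5° = 70.5°.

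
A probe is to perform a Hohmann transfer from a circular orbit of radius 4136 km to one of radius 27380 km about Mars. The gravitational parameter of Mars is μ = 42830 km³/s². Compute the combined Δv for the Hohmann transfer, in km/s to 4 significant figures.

Δv = 1.634 km/s

Transfer-ellipse semi-major axis a_t = (r₁ + r₂)/2 = (4136 + 27380)/2 = 15758 km.
Circular speed at r₁: v₁ = √(μ/r₁) = √(42830/4136) = 3.218 km/s.
On the transfer ellipse at r₁, v² = μ(2/r − 1/a) gives v_p = √[μ(2/r₁ − 1/a_t)] = 4.242 km/s.
First burn Δv₁ = |v_p − v₁| = 1.024 km/s.
Circular speed at r₂: v₂ = √(μ/r₂) = 1.2507 km/s.
Transfer-orbit speed at r₂: v_a = √[μ(2/r₂ − 1/a_t)] = 0.64076 km/s.
Second burn Δv₂ = |v₂ − v_a| = 0.6099 km/s.
Total Δv = Δv₁ + Δv₂ = 1.634 km/s.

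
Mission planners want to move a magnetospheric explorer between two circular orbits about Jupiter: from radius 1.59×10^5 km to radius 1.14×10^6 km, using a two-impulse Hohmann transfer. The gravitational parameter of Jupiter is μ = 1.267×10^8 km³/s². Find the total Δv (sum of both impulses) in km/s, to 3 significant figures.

Semi-major axis of the transfer orbit: a_t = (1.590×10^5 + 1.140×10^6)/2 = 6.495×10^5 km.
At r₁ the circular-orbit speed is v₁ = √(μ/r₁) = 28.23 km/s.
Transfer-orbit speed at r₁ (vis-viva equation): v_p = √[μ(2/r₁ − 1/a_t)] = 37.40 km/s.
First burn Δv₁ = |v_p − v₁| = 9.170 km/s.
Circular speed at r₂: v₂ = √(μ/r₂) = 10.542 km/s.
Transfer-orbit speed at r₂: v_a = √[μ(2/r₂ − 1/a_t)] = 5.2161 km/s.
Second burn Δv₂ = |v₂ − v_a| = 5.326 km/s.
Δv = Δv₁ + Δv₂ = 9.170 + 5.326 = 14.50 km/s.

Δv = 14.5 km/s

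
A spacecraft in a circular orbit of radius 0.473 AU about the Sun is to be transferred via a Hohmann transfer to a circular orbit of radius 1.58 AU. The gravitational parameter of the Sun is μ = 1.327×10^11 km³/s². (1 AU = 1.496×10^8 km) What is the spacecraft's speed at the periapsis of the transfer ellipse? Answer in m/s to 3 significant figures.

In km: r₁ = 0.473 × 1.496×10^8 = 7.07608×10^7 km; r₂ = 1.58 × 1.496×10^8 = 2.36368×10^8 km.
Semi-major axis of the transfer orbit: a_t = (7.07608×10^7 + 2.36368×10^8)/2 = 1.535644×10^8 km.
The periapsis of the transfer ellipse is at r = 7.07608×10^7 km.
Vis-viva: v = √[μ(2/r − 1/a_t)] = √[1.327×10^11 × (2/7.07608×10^7 − 1/1.535644×10^8)] = 53.73 km/s.

v = 53700 m/s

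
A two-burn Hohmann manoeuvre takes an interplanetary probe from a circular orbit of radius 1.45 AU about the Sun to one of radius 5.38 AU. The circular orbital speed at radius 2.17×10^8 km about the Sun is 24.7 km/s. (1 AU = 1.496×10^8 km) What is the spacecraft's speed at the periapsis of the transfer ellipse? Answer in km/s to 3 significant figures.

v = 31.0 km/s

From the circular-orbit relation v² = μ/r at r = 2.17×10^8 km: μ = v²r = (24.7)² × 2.17×10^8 = 1.32390×10^11 km³/s².
In km: r₁ = 1.45 × 1.496×10^8 = 2.1692×10^8 km; r₂ = 5.38 × 1.496×10^8 = 8.04848×10^8 km.
Transfer-ellipse semi-major axis a_t = (r₁ + r₂)/2 = (2.1692×10^8 + 8.04848×10^8)/2 = 5.10884×10^8 km.
At periapsis, r = 2.1692×10^8 km.
Vis-viva: v = √[μ(2/r − 1/a_t)] = √[1.32390×10^11 × (2/2.1692×10^8 − 1/5.10884×10^8)] = 31.01 km/s.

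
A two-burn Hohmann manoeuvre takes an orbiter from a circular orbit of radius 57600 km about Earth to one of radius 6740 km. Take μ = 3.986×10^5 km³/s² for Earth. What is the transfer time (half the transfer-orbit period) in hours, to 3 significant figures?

Semi-major axis of the transfer orbit: a_t = (57600 + 6740)/2 = 32170 km.
Transfer time t = π√(a_t³/μ) = π√((32170)³ / 3.986×10^5) = 28712 s.
Converting: 28712 s ÷ 3600 s/hour = 7.98 hours.

t = 7.98 hours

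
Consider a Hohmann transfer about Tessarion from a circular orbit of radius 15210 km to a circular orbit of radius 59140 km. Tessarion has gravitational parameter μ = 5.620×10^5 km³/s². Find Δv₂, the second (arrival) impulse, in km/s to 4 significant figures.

Transfer-ellipse semi-major axis a_t = (r₁ + r₂)/2 = (15210 + 59140)/2 = 37175 km.
Circular speed at r = 59140 km: v_c = √(μ/r) = 3.083 km/s.
Transfer-orbit speed at the same r (vis-viva, a = a_t): v_t = √[μ(2/r − 1/a_t)] = 1.972 km/s.
Δv₂ = |v_t − v_c| = |1.972 − 3.083| = 1.111 km/s.

Δv₂ = 1.111 km/s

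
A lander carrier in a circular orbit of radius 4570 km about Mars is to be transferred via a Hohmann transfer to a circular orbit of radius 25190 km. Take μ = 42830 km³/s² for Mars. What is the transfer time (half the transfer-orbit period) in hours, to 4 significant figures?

Transfer-ellipse semi-major axis a_t = (r₁ + r₂)/2 = (4570 + 25190)/2 = 14880 km.
Transfer time t = π√(a_t³/μ) = π√((14880)³ / 42830) = 27554 s.
Converting: 27554 s ÷ 3600 s/hour = 7.654 hours.

t = 7.654 hours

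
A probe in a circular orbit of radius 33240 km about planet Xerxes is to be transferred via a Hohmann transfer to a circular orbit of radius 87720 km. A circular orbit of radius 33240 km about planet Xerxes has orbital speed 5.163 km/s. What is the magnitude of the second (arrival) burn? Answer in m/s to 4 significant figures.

From the circular-orbit relation v² = μ/r at r = 33240 km: μ = v²r = (5.163)² × 33240 = 8.86064×10^5 km³/s².
The Hohmann ellipse has a_t = (r₁ + r₂)/2 = 60480 km.
On the circular orbit at r = 87720 km, v_c = √(μ/r) = 3.178 km/s.
Transfer-orbit speed at the same r (vis-viva, a = a_t): v_t = √[μ(2/r − 1/a_t)] = 2.356 km/s.
Δv₂ = |v_t − v_c| = |2.356 − 3.178| = 0.8220 km/s.

Δv₂ = 822.0 m/s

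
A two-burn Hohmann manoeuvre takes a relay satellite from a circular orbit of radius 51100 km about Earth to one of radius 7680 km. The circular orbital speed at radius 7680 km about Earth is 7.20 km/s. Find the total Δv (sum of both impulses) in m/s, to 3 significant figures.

Δv = 3660 m/s

From the circular-orbit relation v² = μ/r at r = 7680 km: μ = v²r = (7.20)² × 7680 = 3.98131×10^5 km³/s².
Transfer-ellipse semi-major axis a_t = (r₁ + r₂)/2 = (51100 + 7680)/2 = 29390 km.
Circular speed at r₁: v₁ = √(μ/r₁) = √(3.98131×10^5/51100) = 2.791 km/s.
On the transfer ellipse at r₁, vis-viva gives v_a = √[μ(2/r₁ − 1/a_t)] = 1.427 km/s.
First burn Δv₁ = |v_a − v₁| = 1.364 km/s.
Circular speed at r₂: v₂ = √(μ/r₂) = 7.200 km/s.
Transfer-orbit speed at r₂: v_p = √[μ(2/r₂ − 1/a_t)] = 9.494 km/s.
Second burn Δv₂ = |v₂ − v_p| = 2.294 km/s.
Total Δv = Δv₁ + Δv₂ = 3.658 km/s.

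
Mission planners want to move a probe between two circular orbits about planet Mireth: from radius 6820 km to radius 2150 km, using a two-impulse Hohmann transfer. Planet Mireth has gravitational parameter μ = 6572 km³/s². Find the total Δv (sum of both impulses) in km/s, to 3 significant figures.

Semi-major axis of the transfer orbit: a_t = (6820 + 2150)/2 = 4485 km.
At r₁ the circular-orbit speed is v₁ = √(μ/r₁) = 0.98165 km/s.
On the transfer ellipse at r₁, vis-viva gives v_a = √[μ(2/r₁ − 1/a_t)] = 0.67966 km/s.
First burn Δv₁ = |v_a − v₁| = 0.3020 km/s.
Circular speed at r₂: v₂ = √(μ/r₂) = 1.7484 km/s.
Transfer-orbit speed at r₂: v_p = √[μ(2/r₂ − 1/a_t)] = 2.1560 km/s.
Second burn Δv₂ = |v₂ − v_p| = 0.4076 km/s.
Δv = Δv₁ + Δv₂ = 0.3020 + 0.4076 = 0.7096 km/s.

Δv = 0.710 km/s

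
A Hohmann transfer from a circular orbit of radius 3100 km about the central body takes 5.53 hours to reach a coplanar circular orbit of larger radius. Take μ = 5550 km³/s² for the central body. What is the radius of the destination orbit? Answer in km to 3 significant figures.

Transfer time t = 5.53 hours = 19908 s, and t = π√(a_t³/μ).
So a_t = (μ t²/π²)^(1/3) = (5550 × (19908)² / π²)^(1/3) = 6062.9 km.
Since a_t = (r₁ + r₂)/2, r₂ = 2a_t − r₁ = 2×6062.9 − 3100 = 9025.8 km.

r₂ = 9030 km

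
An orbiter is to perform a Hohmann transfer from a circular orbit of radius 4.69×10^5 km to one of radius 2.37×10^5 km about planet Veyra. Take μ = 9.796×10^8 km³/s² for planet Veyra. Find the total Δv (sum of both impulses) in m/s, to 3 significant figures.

Δv = 18100 m/s

Transfer-ellipse semi-major axis a_t = (r₁ + r₂)/2 = (4.690×10^5 + 2.370×10^5)/2 = 3.530×10^5 km.
Circular speed at r₁: v₁ = √(μ/r₁) = √(9.796×10^8/4.690×10^5) = 45.7023 km/s.
On the transfer ellipse at r₁, vis-viva gives v_a = √[μ(2/r₁ − 1/a_t)] = 37.4477 km/s.
First burn Δv₁ = |v_a − v₁| = 8.255 km/s.
At r₂, v₂ = √(μ/r₂) = 64.291 km/s.
Transfer-orbit speed at r₂: v_p = √[μ(2/r₂ − 1/a_t)] = 74.105 km/s.
Second burn Δv₂ = |v₂ − v_p| = 9.814 km/s.
Total Δv = Δv₁ + Δv₂ = 18.07 km/s.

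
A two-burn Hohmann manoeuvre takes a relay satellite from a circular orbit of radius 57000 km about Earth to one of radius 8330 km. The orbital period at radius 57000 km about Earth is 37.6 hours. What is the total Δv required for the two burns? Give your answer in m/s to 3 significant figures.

Δv = 3530 m/s

From Kepler's third law T² = 4π²r³/μ at r = 57000 km, T = 37.6 hours = 37.6 × 3600 s = 1.3536×10^5 s: μ = 4π²r³/T² = 3.99028×10^5 km³/s².
The Hohmann ellipse has a_t = (r₁ + r₂)/2 = 32665 km.
Circular speed at r₁: v₁ = √(μ/r₁) = √(3.99028×10^5/57000) = 2.6458 km/s.
Transfer-orbit speed at r₁ (vis-viva): v_a = √[μ(2/r₁ − 1/a_t)] = 1.3361 km/s.
First burn Δv₁ = |v_a − v₁| = 1.3097 km/s.
At r₂, v₂ = √(μ/r₂) = 6.921167 km/s.
Transfer-orbit speed at r₂: v_p = √[μ(2/r₂ − 1/a_t)] = 9.142720 km/s.
Second burn Δv₂ = |v₂ − v_p| = 2.2216 km/s.
Δv = Δv₁ + Δv₂ = 1.3097 + 2.2216 = 3.531 km/s.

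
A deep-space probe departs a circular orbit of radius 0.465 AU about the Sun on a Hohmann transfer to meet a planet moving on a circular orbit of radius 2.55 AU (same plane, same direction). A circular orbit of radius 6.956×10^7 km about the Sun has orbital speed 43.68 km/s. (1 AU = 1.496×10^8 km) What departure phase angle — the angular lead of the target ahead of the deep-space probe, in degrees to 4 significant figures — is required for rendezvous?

From the circular-orbit relation v² = μ/r at r = 6.956×10^7 km: μ = v²r = (43.68)² × 6.956×10^7 = 1.32716×10^11 km³/s².
In km: r₁ = 0.465 × 1.496×10^8 = 6.9564×10^7 km; r₂ = 2.55 × 1.496×10^8 = 3.8148×10^8 km.
Semi-major axis of the transfer orbit: a_t = (6.9564×10^7 + 3.8148×10^8)/2 = 2.25522×10^8 km.
The half-period of the transfer ellipse is t = π√(a_t³/μ) = 2.921×10^7 s.
The target's mean motion on its circular orbit is ω₂ = √(μ/r₂³) = 4.889×10^-8 rad/s.
Angle swept by the target during transfer: ω₂·t = 1.428 rad = 81.82°.
The deep-space probe traverses 180° on the transfer ellipse, so the target must lead by 180° − 81.82° = 98.18°.

φ = 98.18°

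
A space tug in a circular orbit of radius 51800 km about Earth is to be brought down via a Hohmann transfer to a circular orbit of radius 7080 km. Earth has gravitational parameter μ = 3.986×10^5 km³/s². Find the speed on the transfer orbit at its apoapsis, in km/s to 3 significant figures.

The Hohmann ellipse has a_t = (r₁ + r₂)/2 = 29440 km.
At apoapsis, r = 51800 km.
From the vis-viva equation, v = √[μ(2/r − 1/a_t)] = 1.360 km/s.

v = 1.36 km/s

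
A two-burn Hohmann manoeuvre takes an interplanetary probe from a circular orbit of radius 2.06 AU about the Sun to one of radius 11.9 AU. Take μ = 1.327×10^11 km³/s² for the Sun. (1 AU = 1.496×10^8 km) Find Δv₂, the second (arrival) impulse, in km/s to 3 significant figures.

In km: r₁ = 2.06 × 1.496×10^8 = 3.08176×10^8 km; r₂ = 11.9 × 1.496×10^8 = 1.78024×10^9 km.
Transfer-ellipse semi-major axis a_t = (r₁ + r₂)/2 = (3.08176×10^8 + 1.78024×10^9)/2 = 1.044208×10^9 km.
On the circular orbit at r = 1.78024×10^9 km, v_c = √(μ/r) = 8.6337 km/s.
Vis-viva on the transfer ellipse at r = 1.78024×10^9 km gives v_t = √[μ(2/r − 1/a_t)] = 4.6903 km/s.
Δv₂ = |v_t − v_c| = |4.6903 − 8.6337| = 3.943 km/s.

Δv₂ = 3.94 km/s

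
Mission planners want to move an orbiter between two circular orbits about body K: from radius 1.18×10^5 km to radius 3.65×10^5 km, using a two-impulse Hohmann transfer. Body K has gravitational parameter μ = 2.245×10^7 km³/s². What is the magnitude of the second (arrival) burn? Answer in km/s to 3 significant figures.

Δv₂ = 2.36 km/s

The Hohmann ellipse has a_t = (r₁ + r₂)/2 = 2.415×10^5 km.
On the circular orbit at r = 3.650×10^5 km, v_c = √(μ/r) = 7.843 km/s.
Vis-viva on the transfer ellipse at r = 3.650×10^5 km gives v_t = √[μ(2/r − 1/a_t)] = 5.482 km/s.
Δv₂ = |v_t − v_c| = |5.482 − 7.843| = 2.361 km/s.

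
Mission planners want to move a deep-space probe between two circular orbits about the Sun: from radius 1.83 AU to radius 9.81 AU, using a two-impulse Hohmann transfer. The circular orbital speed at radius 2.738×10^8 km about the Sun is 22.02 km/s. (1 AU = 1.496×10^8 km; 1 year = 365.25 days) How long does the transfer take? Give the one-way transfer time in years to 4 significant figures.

From the circular-orbit relation v² = μ/r at r = 2.738×10^8 km: μ = v²r = (22.02)² × 2.738×10^8 = 1.32760×10^11 km³/s².
In km: r₁ = 1.83 × 1.496×10^8 = 2.73768×10^8 km; r₂ = 9.81 × 1.496×10^8 = 1.467576×10^9 km.
Transfer-ellipse semi-major axis a_t = (r₁ + r₂)/2 = (2.73768×10^8 + 1.467576×10^9)/2 = 8.70672×10^8 km.
By Kepler's third law the transfer-orbit period is T = 2π√(a_t³/μ), so t = T/2 = 2.215×10^8 s.
Converting: 2.215×10^8 s ÷ 3.15576×10^7 s/year (365.25 × 86400) = 7.019 years.

t = 7.019 years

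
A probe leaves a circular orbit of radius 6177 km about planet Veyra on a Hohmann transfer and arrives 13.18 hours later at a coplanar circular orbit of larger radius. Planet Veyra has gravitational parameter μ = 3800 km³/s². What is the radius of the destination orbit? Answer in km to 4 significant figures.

Transfer time t = 13.18 hours = 47448 s, and t = π√(a_t³/μ).
So a_t = (μ t²/π²)^(1/3) = (3800 × (47448)² / π²)^(1/3) = 9534.7 km.
Since a_t = (r₁ + r₂)/2, r₂ = 2a_t − r₁ = 2×9534.7 − 6177 = 12892.4 km.

r₂ = 12890 km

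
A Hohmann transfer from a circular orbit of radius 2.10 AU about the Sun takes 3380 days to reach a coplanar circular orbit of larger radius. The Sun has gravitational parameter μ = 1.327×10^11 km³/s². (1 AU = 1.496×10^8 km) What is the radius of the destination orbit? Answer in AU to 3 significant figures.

In km: r₁ = 2.10 × 1.496×10^8 = 3.1416×10^8 km.
Transfer time t = 3380 days = 2.92032×10^8 s, and t = π√(a_t³/μ).
So a_t = (μ t²/π²)^(1/3) = (1.327×10^11 × (2.92032×10^8)² / π²)^(1/3) = 1.0467×10^9 km.
Since a_t = (r₁ + r₂)/2, r₂ = 2a_t − r₁ = 2×1.0467×10^9 − 3.1416×10^8 = 1.77924×10^9 km.
In AU: r₂ = 1.77924×10^9 / 1.496×10^8 = 11.9 AU.

r₂ = 11.9 AU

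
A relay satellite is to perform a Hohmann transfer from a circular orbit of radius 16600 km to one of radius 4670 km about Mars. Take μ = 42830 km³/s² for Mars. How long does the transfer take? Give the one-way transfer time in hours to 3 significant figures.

t = 4.62 hours

Transfer-ellipse semi-major axis a_t = (r₁ + r₂)/2 = (16600 + 4670)/2 = 10635 km.
By Kepler's third law the transfer-orbit period is T = 2π√(a_t³/μ), so t = T/2 = 16649 s.
Converting: 16649 s ÷ 3600 s/hour = 4.62 hours.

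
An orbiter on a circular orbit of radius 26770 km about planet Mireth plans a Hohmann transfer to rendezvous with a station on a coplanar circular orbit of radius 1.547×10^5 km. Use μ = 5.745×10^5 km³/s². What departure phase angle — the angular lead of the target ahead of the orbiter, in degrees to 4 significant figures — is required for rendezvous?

φ = 99.15°

Transfer-ellipse semi-major axis a_t = (r₁ + r₂)/2 = (26770 + 1.547×10^5)/2 = 90735 km.
Transfer time t = π√(a_t³/μ) = 1.132836×10^5 s.
Target angular speed ω₂ = √(μ/r₂³) = 1.245689×10^-5 rad/s.
Angle swept by the target during transfer: ω₂·t = 1.41116 rad = 80.85°.
Arrival is 180° from departure on the ellipse, so φ = 180° − 80.85° = 99.15°.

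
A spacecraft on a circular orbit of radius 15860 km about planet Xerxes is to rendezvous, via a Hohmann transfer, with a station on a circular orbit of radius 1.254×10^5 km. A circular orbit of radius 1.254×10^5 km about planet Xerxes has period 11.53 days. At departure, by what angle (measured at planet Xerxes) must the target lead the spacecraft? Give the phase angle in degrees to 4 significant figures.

φ = 103.9°

From Kepler's third law T² = 4π²r³/μ at r = 1.254×10^5 km, T = 11.53 days = 11.53 × 86400 s = 9.96192×10^5 s: μ = 4π²r³/T² = 78445.2 km³/s².
Semi-major axis of the transfer orbit: a_t = (15860 + 1.254×10^5)/2 = 70630 km.
The half-period of the transfer ellipse is t = π√(a_t³/μ) = 2.105×10^5 s.
Target angular speed ω₂ = √(μ/r₂³) = 6.307×10^-6 rad/s.
Angle swept by the target during transfer: ω₂·t = 1.328 rad = 76.09°.
Arrival is 180° from departure on the ellipse, so φ = 180° − 76.09° = 103.9°.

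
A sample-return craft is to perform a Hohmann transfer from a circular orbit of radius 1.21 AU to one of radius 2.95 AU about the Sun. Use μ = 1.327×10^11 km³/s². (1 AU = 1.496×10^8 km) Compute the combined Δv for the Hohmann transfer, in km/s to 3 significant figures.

In km: r₁ = 1.21 × 1.496×10^8 = 1.81016×10^8 km; r₂ = 2.95 × 1.496×10^8 = 4.4132×10^8 km.
The Hohmann ellipse has a_t = (r₁ + r₂)/2 = 3.11168×10^8 km.
At r₁ the circular-orbit speed is v₁ = √(μ/r₁) = 27.076 km/s.
On the transfer ellipse at r₁, vis-viva gives v_p = √[μ(2/r₁ − 1/a_t)] = 32.245 km/s.
First burn Δv₁ = |v_p − v₁| = 5.169 km/s.
At r₂, v₂ = √(μ/r₂) = 17.3404 km/s.
Transfer-orbit speed at r₂: v_a = √[μ(2/r₂ − 1/a_t)] = 13.2257 km/s.
Second burn Δv₂ = |v₂ − v_a| = 4.115 km/s.
Δv = Δv₁ + Δv₂ = 5.169 + 4.115 = 9.284 km/s.

Δv = 9.28 km/s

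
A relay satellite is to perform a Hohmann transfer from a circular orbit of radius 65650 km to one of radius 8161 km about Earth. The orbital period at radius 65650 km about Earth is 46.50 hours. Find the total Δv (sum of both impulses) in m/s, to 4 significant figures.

From Kepler's third law T² = 4π²r³/μ at r = 65650 km, T = 46.50 hours = 46.50 × 3600 s = 1.674×10^5 s: μ = 4π²r³/T² = 3.98614×10^5 km³/s².
Semi-major axis of the transfer orbit: a_t = (65650 + 8161)/2 = 36905.5 km.
Circular speed at r₁: v₁ = √(μ/r₁) = √(3.98614×10^5/65650) = 2.4641 km/s.
On the transfer ellipse at r₁, v² = μ(2/r − 1/a) gives v_a = √[μ(2/r₁ − 1/a_t)] = 1.1587 km/s.
First burn Δv₁ = |v_a − v₁| = 1.3054 km/s.
At r₂, v₂ = √(μ/r₂) = 6.9888 km/s.
Transfer-orbit speed at r₂: v_p = √[μ(2/r₂ − 1/a_t)] = 9.3213 km/s.
Second burn Δv₂ = |v₂ − v_p| = 2.3325 km/s.
Δv = Δv₁ + Δv₂ = 1.3054 + 2.3325 = 3.638 km/s.

Δv = 3638 m/s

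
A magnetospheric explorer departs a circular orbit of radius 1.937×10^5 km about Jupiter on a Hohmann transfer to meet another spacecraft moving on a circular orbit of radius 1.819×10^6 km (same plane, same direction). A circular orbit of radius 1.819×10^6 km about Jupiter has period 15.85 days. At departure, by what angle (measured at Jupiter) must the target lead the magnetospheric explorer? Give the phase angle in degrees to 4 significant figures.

From Kepler's third law T² = 4π²r³/μ at r = 1.819×10^6 km, T = 15.85 days = 15.85 × 86400 s = 1.36944×10^6 s: μ = 4π²r³/T² = 1.26699×10^8 km³/s².
Semi-major axis of the transfer orbit: a_t = (1.937×10^5 + 1.819×10^6)/2 = 1.00635×10^6 km.
Transfer time t = π√(a_t³/μ) = 2.8177×10^5 s.
Target angular speed ω₂ = √(μ/r₂³) = 4.5881×10^-6 rad/s.
Angle swept by the target during transfer: ω₂·t = 1.2928 rad = 74.07°.
Arrival is 180° from departure on the ellipse, so φ = 180° − 74.07° = 105.9°.

φ = 105.9°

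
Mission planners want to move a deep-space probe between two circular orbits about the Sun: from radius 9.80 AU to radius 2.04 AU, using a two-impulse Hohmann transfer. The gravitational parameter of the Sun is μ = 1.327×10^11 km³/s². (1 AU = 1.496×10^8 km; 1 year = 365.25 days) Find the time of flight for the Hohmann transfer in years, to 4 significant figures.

In km: r₁ = 9.80 × 1.496×10^8 = 1.46608×10^9 km; r₂ = 2.04 × 1.496×10^8 = 3.05184×10^8 km.
The Hohmann ellipse has a_t = (r₁ + r₂)/2 = 8.85632×10^8 km.
Transfer time t = π√(a_t³/μ) = π√((8.85632×10^8)³ / 1.327×10^11) = 2.273×10^8 s.
Converting: 2.273×10^8 s ÷ 3.15576×10^7 s/year (365.25 × 86400) = 7.203 years.

t = 7.203 years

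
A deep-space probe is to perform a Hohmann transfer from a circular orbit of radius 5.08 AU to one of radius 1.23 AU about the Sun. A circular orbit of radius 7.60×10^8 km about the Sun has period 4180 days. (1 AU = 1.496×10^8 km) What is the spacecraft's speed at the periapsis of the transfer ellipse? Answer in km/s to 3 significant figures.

v = 34.1 km/s

From Kepler's third law T² = 4π²r³/μ at r = 7.60×10^8 km, T = 4180 days = 4180 × 86400 s = 3.61152×10^8 s: μ = 4π²r³/T² = 1.32868×10^11 km³/s².
In km: r₁ = 5.08 × 1.496×10^8 = 7.59968×10^8 km; r₂ = 1.23 × 1.496×10^8 = 1.84008×10^8 km.
Semi-major axis of the transfer orbit: a_t = (7.59968×10^8 + 1.84008×10^8)/2 = 4.71988×10^8 km.
At periapsis, r = 1.84008×10^8 km.
Applying v² = μ(2/r − 1/a_t): v = 34.10 km/s.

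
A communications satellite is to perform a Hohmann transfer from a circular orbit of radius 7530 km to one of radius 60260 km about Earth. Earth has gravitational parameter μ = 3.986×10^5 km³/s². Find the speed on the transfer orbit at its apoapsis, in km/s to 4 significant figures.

The Hohmann ellipse has a_t = (r₁ + r₂)/2 = 33895 km.
The apoapsis of the transfer ellipse is at r = 60260 km.
Applying v² = μ(2/r − 1/a_t): v = 1.212 km/s.

v = 1.212 km/s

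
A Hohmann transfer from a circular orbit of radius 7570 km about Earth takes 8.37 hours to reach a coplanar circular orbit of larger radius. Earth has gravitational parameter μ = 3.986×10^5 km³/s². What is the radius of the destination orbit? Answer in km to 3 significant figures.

Transfer time t = 8.37 hours = 30132 s, and t = π√(a_t³/μ).
So a_t = (μ t²/π²)^(1/3) = (3.986×10^5 × (30132)² / π²)^(1/3) = 33222 km.
Since a_t = (r₁ + r₂)/2, r₂ = 2a_t − r₁ = 2×33222 − 7570 = 58874 km.

r₂ = 58900 km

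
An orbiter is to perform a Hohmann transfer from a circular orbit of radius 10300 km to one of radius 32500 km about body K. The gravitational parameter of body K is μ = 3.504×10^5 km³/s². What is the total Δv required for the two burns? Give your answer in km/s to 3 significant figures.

Δv = 2.36 km/s

Transfer-ellipse semi-major axis a_t = (r₁ + r₂)/2 = (10300 + 32500)/2 = 21400 km.
Circular speed at r₁: v₁ = √(μ/r₁) = √(3.504×10^5/10300) = 5.833 km/s.
Transfer-orbit speed at r₁ (vis-viva equation): v_p = √[μ(2/r₁ − 1/a_t)] = 7.188 km/s.
First burn Δv₁ = |v_p − v₁| = 1.355 km/s.
Circular speed at r₂: v₂ = √(μ/r₂) = 3.284 km/s.
Transfer-orbit speed at r₂: v_a = √[μ(2/r₂ − 1/a_t)] = 2.278 km/s.
Second burn Δv₂ = |v₂ − v_a| = 1.006 km/s.
Δv = Δv₁ + Δv₂ = 1.355 + 1.006 = 2.361 km/s.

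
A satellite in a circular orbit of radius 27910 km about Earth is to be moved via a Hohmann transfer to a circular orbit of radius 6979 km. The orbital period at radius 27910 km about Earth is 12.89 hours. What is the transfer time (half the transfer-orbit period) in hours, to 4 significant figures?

t = 3.185 hours

From Kepler's third law T² = 4π²r³/μ at r = 27910 km, T = 12.89 hours = 12.89 × 3600 s = 46404 s: μ = 4π²r³/T² = 3.98592×10^5 km³/s².
The Hohmann ellipse has a_t = (r₁ + r₂)/2 = 17444.5 km.
Half the transfer-orbit period gives t = π√(a_t³/μ) = 11465 s.
Converting: 11465 s ÷ 3600 s/hour = 3.185 hours.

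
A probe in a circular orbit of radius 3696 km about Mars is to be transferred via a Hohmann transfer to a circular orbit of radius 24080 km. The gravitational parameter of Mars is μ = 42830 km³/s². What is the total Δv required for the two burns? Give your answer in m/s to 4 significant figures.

Semi-major axis of the transfer orbit: a_t = (3696 + 24080)/2 = 13888 km.
At r₁ the circular-orbit speed is v₁ = √(μ/r₁) = 3.404 km/s.
Transfer-orbit speed at r₁ (vis-viva): v_p = √[μ(2/r₁ − 1/a_t)] = 4.482 km/s.
First burn Δv₁ = |v_p − v₁| = 1.078 km/s.
Circular speed at r₂: v₂ = √(μ/r₂) = 1.3337 km/s.
Transfer-orbit speed at r₂: v_a = √[μ(2/r₂ − 1/a_t)] = 0.68801 km/s.
Second burn Δv₂ = |v₂ − v_a| = 0.6457 km/s.
Δv = Δv₁ + Δv₂ = 1.078 + 0.6457 = 1.724 km/s.

Δv = 1724 m/s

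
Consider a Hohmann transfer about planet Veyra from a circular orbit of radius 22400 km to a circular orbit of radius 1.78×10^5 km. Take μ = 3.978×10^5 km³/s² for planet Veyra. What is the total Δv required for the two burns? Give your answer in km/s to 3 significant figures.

Δv = 2.19 km/s

The Hohmann ellipse has a_t = (r₁ + r₂)/2 = 1.002×10^5 km.
Circular speed at r₁: v₁ = √(μ/r₁) = √(3.978×10^5/22400) = 4.214 km/s.
Transfer-orbit speed at r₁ (vis-viva equation): v_p = √[μ(2/r₁ − 1/a_t)] = 5.617 km/s.
First burn Δv₁ = |v_p − v₁| = 1.403 km/s.
Circular speed at r₂: v₂ = √(μ/r₂) = 1.4949 km/s.
Transfer-orbit speed at r₂: v_a = √[μ(2/r₂ − 1/a_t)] = 0.70683 km/s.
Second burn Δv₂ = |v₂ − v_a| = 0.7881 km/s.
Total Δv = Δv₁ + Δv₂ = 2.191 km/s.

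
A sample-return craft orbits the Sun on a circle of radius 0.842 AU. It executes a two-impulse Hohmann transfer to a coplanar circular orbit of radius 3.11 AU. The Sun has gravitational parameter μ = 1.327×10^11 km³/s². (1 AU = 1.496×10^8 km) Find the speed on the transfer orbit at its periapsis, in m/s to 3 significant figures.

v = 40700 m/s

In km: r₁ = 0.842 × 1.496×10^8 = 1.259632×10^8 km; r₂ = 3.11 × 1.496×10^8 = 4.65256×10^8 km.
Transfer-ellipse semi-major axis a_t = (r₁ + r₂)/2 = (1.259632×10^8 + 4.65256×10^8)/2 = 2.956096×10^8 km.
The periapsis of the transfer ellipse is at r = 1.259632×10^8 km.
Vis-viva: v = √[μ(2/r − 1/a_t)] = √[1.327×10^11 × (2/1.259632×10^8 − 1/2.956096×10^8)] = 40.72 km/s.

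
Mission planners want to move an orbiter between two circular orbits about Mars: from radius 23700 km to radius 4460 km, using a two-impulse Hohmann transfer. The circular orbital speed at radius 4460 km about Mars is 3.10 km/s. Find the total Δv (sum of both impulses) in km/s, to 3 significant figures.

Δv = 1.51 km/s

From the circular-orbit relation v² = μ/r at r = 4460 km: μ = v²r = (3.10)² × 4460 = 42860.6 km³/s².
Transfer-ellipse semi-major axis a_t = (r₁ + r₂)/2 = (23700 + 4460)/2 = 14080 km.
Circular speed at r₁: v₁ = √(μ/r₁) = √(42860.6/23700) = 1.3448 km/s.
Transfer-orbit speed at r₁ (vis-viva): v_a = √[μ(2/r₁ − 1/a_t)] = 0.75687 km/s.
First burn Δv₁ = |v_a − v₁| = 0.5879 km/s.
Circular speed at r₂: v₂ = √(μ/r₂) = 3.1000 km/s.
Transfer-orbit speed at r₂: v_p = √[μ(2/r₂ − 1/a_t)] = 4.0219 km/s.
Second burn Δv₂ = |v₂ − v_p| = 0.9219 km/s.
Δv = Δv₁ + Δv₂ = 0.5879 + 0.9219 = 1.510 km/s.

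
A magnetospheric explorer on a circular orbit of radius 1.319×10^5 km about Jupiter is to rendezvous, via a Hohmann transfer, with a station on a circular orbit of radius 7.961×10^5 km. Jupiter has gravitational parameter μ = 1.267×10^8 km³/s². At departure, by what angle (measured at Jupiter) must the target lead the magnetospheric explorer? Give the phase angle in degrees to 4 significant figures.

Transfer-ellipse semi-major axis a_t = (r₁ + r₂)/2 = (1.319×10^5 + 7.961×10^5)/2 = 4.640×10^5 km.
The half-period of the transfer ellipse is t = π√(a_t³/μ) = 88214 s.
Target angular speed ω₂ = √(μ/r₂³) = 1.5847×10^-5 rad/s.
Angle swept by the target during transfer: ω₂·t = 1.3979 rad = 80.09°.
The magnetospheric explorer traverses 180° on the transfer ellipse, so the target must lead by 180° − 80.09° = 99.91°.

φ = 99.91°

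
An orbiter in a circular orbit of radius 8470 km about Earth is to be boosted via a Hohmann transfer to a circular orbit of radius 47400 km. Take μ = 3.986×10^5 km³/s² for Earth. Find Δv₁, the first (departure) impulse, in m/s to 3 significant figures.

The Hohmann ellipse has a_t = (r₁ + r₂)/2 = 27935 km.
On the circular orbit at r = 8470 km, v_c = √(μ/r) = 6.860 km/s.
Transfer-orbit speed at the same r (vis-viva, a = a_t): v_t = √[μ(2/r − 1/a_t)] = 8.936 km/s.
Δv₁ = |v_t − v_c| = |8.936 − 6.860| = 2.076 km/s.

Δv₁ = 2080 m/s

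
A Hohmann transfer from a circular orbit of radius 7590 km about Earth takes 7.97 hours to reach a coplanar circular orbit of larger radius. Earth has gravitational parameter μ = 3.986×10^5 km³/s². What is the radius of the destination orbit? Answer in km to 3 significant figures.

r₂ = 56700 km

Transfer time t = 7.97 hours = 28692 s, and t = π√(a_t³/μ).
So a_t = (μ t²/π²)^(1/3) = (3.986×10^5 × (28692)² / π²)^(1/3) = 32155 km.
Since a_t = (r₁ + r₂)/2, r₂ = 2a_t − r₁ = 2×32155 − 7590 = 56720 km.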